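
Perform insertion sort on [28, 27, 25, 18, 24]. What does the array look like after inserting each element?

First element 28 is already 'sorted'
Insert 27: shifted 1 elements -> [27, 28, 25, 18, 24]
Insert 25: shifted 2 elements -> [25, 27, 28, 18, 24]
Insert 18: shifted 3 elements -> [18, 25, 27, 28, 24]
Insert 24: shifted 3 elements -> [18, 24, 25, 27, 28]


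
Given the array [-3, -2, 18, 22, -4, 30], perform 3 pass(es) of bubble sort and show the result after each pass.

After pass 1: [-3, -2, 18, -4, 22, 30] (1 swaps)
After pass 2: [-3, -2, -4, 18, 22, 30] (1 swaps)
After pass 3: [-3, -4, -2, 18, 22, 30] (1 swaps)
Total swaps: 3


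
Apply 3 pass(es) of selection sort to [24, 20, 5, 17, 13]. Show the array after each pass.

Pass 1: Select minimum 5 at index 2, swap -> [5, 20, 24, 17, 13]
Pass 2: Select minimum 13 at index 4, swap -> [5, 13, 24, 17, 20]
Pass 3: Select minimum 17 at index 3, swap -> [5, 13, 17, 24, 20]


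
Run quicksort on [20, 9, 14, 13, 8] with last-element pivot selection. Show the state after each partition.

Partition 1: pivot=8 at index 0 -> [8, 9, 14, 13, 20]
Partition 2: pivot=20 at index 4 -> [8, 9, 14, 13, 20]
Partition 3: pivot=13 at index 2 -> [8, 9, 13, 14, 20]


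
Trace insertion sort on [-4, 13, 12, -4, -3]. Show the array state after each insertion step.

First element -4 is already 'sorted'
Insert 13: shifted 0 elements -> [-4, 13, 12, -4, -3]
Insert 12: shifted 1 elements -> [-4, 12, 13, -4, -3]
Insert -4: shifted 2 elements -> [-4, -4, 12, 13, -3]
Insert -3: shifted 2 elements -> [-4, -4, -3, 12, 13]


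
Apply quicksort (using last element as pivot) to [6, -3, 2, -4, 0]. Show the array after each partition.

Partition 1: pivot=0 at index 2 -> [-3, -4, 0, 6, 2]
Partition 2: pivot=-4 at index 0 -> [-4, -3, 0, 6, 2]
Partition 3: pivot=2 at index 3 -> [-4, -3, 0, 2, 6]


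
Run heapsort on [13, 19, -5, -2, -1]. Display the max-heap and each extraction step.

Build heap: [19, 13, -5, -2, -1]
Extract 19: [13, -1, -5, -2, 19]
Extract 13: [-1, -2, -5, 13, 19]
Extract -1: [-2, -5, -1, 13, 19]
Extract -2: [-5, -2, -1, 13, 19]


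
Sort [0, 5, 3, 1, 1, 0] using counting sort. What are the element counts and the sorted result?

Count array: [2, 2, 0, 1, 0, 1]
(count[i] = number of elements equal to i)
Cumulative count: [2, 4, 4, 5, 5, 6]
Sorted: [0, 0, 1, 1, 3, 5]


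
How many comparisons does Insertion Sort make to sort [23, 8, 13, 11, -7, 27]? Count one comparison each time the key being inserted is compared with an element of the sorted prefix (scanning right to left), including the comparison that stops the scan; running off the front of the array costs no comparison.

Insert 8: 23 > 8 (shift), reached front = 1 comparison(s) -> [8, 23, 13, 11, -7, 27]
Insert 13: 23 > 13 (shift), 8 <= 13 (stop) = 2 comparison(s) -> [8, 13, 23, 11, -7, 27]
Insert 11: 23 > 11 (shift), 13 > 11 (shift), 8 <= 11 (stop) = 3 comparison(s) -> [8, 11, 13, 23, -7, 27]
Insert -7: 23 > -7 (shift), 13 > -7 (shift), 11 > -7 (shift), 8 > -7 (shift), reached front = 4 comparison(s) -> [-7, 8, 11, 13, 23, 27]
Insert 27: 23 <= 27 (stop) = 1 comparison(s) -> [-7, 8, 11, 13, 23, 27]
Total comparisons: 1 + 2 + 3 + 4 + 1 = 11


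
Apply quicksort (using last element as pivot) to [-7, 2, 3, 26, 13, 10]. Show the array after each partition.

Partition 1: pivot=10 at index 3 -> [-7, 2, 3, 10, 13, 26]
Partition 2: pivot=3 at index 2 -> [-7, 2, 3, 10, 13, 26]
Partition 3: pivot=2 at index 1 -> [-7, 2, 3, 10, 13, 26]
Partition 4: pivot=26 at index 5 -> [-7, 2, 3, 10, 13, 26]


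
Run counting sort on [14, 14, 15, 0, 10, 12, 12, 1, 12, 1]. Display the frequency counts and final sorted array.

Count array: [1, 2, 0, 0, 0, 0, 0, 0, 0, 0, 1, 0, 3, 0, 2, 1]
(count[i] = number of elements equal to i)
Cumulative count: [1, 3, 3, 3, 3, 3, 3, 3, 3, 3, 4, 4, 7, 7, 9, 10]
Sorted: [0, 1, 1, 10, 12, 12, 12, 14, 14, 15]


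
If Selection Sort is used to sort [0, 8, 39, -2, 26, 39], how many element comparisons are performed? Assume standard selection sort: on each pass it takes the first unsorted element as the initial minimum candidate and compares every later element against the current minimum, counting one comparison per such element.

Pass 1: scan indices 1..5 for the minimum = 5 comparison(s); min is -2, place at index 0 -> [-2, 8, 39, 0, 26, 39]
Pass 2: scan indices 2..5 for the minimum = 4 comparison(s); min is 0, place at index 1 -> [-2, 0, 39, 8, 26, 39]
Pass 3: scan indices 3..5 for the minimum = 3 comparison(s); min is 8, place at index 2 -> [-2, 0, 8, 39, 26, 39]
Pass 4: scan indices 4..5 for the minimum = 2 comparison(s); min is 26, place at index 3 -> [-2, 0, 8, 26, 39, 39]
Pass 5: scan indices 5..5 for the minimum = 1 comparison(s); min is 39, place at index 4 -> [-2, 0, 8, 26, 39, 39]
Selection sort always scans the whole unsorted suffix, so the count is (n-1) + (n-2) + ... + 1 = n(n-1)/2 = 6*5/2 = 15 regardless of the input order.
Total comparisons: 5 + 4 + 3 + 2 + 1 = 15


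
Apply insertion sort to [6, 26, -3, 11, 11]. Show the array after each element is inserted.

First element 6 is already 'sorted'
Insert 26: shifted 0 elements -> [6, 26, -3, 11, 11]
Insert -3: shifted 2 elements -> [-3, 6, 26, 11, 11]
Insert 11: shifted 1 elements -> [-3, 6, 11, 26, 11]
Insert 11: shifted 1 elements -> [-3, 6, 11, 11, 26]


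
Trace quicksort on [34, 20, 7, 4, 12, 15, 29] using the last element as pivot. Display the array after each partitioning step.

Partition 1: pivot=29 at index 5 -> [20, 7, 4, 12, 15, 29, 34]
Partition 2: pivot=15 at index 3 -> [7, 4, 12, 15, 20, 29, 34]
Partition 3: pivot=12 at index 2 -> [7, 4, 12, 15, 20, 29, 34]
Partition 4: pivot=4 at index 0 -> [4, 7, 12, 15, 20, 29, 34]


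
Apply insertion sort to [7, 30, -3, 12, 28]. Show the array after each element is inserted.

First element 7 is already 'sorted'
Insert 30: shifted 0 elements -> [7, 30, -3, 12, 28]
Insert -3: shifted 2 elements -> [-3, 7, 30, 12, 28]
Insert 12: shifted 1 elements -> [-3, 7, 12, 30, 28]
Insert 28: shifted 1 elements -> [-3, 7, 12, 28, 30]


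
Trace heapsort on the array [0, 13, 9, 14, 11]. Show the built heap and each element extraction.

Build heap: [14, 13, 9, 0, 11]
Extract 14: [13, 11, 9, 0, 14]
Extract 13: [11, 0, 9, 13, 14]
Extract 11: [9, 0, 11, 13, 14]
Extract 9: [0, 9, 11, 13, 14]


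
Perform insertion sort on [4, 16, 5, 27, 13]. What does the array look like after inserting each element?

First element 4 is already 'sorted'
Insert 16: shifted 0 elements -> [4, 16, 5, 27, 13]
Insert 5: shifted 1 elements -> [4, 5, 16, 27, 13]
Insert 27: shifted 0 elements -> [4, 5, 16, 27, 13]
Insert 13: shifted 2 elements -> [4, 5, 13, 16, 27]


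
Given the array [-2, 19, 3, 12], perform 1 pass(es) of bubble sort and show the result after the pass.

After pass 1: [-2, 3, 12, 19] (2 swaps)
Total swaps: 2


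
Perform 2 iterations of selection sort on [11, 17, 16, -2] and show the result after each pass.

Pass 1: Select minimum -2 at index 3, swap -> [-2, 17, 16, 11]
Pass 2: Select minimum 11 at index 3, swap -> [-2, 11, 16, 17]


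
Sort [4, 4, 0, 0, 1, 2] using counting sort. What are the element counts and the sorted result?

Count array: [2, 1, 1, 0, 2]
(count[i] = number of elements equal to i)
Cumulative count: [2, 3, 4, 4, 6]
Sorted: [0, 0, 1, 2, 4, 4]


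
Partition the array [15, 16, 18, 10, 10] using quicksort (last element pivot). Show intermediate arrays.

Partition 1: pivot=10 at index 1 -> [10, 10, 18, 15, 16]
Partition 2: pivot=16 at index 3 -> [10, 10, 15, 16, 18]


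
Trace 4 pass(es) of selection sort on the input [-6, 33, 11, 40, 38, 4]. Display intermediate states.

Pass 1: Select minimum -6 at index 0, swap -> [-6, 33, 11, 40, 38, 4]
Pass 2: Select minimum 4 at index 5, swap -> [-6, 4, 11, 40, 38, 33]
Pass 3: Select minimum 11 at index 2, swap -> [-6, 4, 11, 40, 38, 33]
Pass 4: Select minimum 33 at index 5, swap -> [-6, 4, 11, 33, 38, 40]


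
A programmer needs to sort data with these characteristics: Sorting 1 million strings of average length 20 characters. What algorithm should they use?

Best choice: MSD radix sort or Mergesort
Reason: MSD radix sort is a non-comparison sort that buckets the strings by successive character positions, running in time proportional to the total number of characters examined rather than O(n log n) string comparisons; mergesort is a stable O(n log n)-comparison alternative that works for arbitrary variable-length keys


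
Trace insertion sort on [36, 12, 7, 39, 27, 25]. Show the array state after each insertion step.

First element 36 is already 'sorted'
Insert 12: shifted 1 elements -> [12, 36, 7, 39, 27, 25]
Insert 7: shifted 2 elements -> [7, 12, 36, 39, 27, 25]
Insert 39: shifted 0 elements -> [7, 12, 36, 39, 27, 25]
Insert 27: shifted 2 elements -> [7, 12, 27, 36, 39, 25]
Insert 25: shifted 3 elements -> [7, 12, 25, 27, 36, 39]


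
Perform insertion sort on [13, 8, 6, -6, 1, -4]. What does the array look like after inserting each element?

First element 13 is already 'sorted'
Insert 8: shifted 1 elements -> [8, 13, 6, -6, 1, -4]
Insert 6: shifted 2 elements -> [6, 8, 13, -6, 1, -4]
Insert -6: shifted 3 elements -> [-6, 6, 8, 13, 1, -4]
Insert 1: shifted 3 elements -> [-6, 1, 6, 8, 13, -4]
Insert -4: shifted 4 elements -> [-6, -4, 1, 6, 8, 13]


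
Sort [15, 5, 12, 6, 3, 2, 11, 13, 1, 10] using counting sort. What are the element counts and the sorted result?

Count array: [0, 1, 1, 1, 0, 1, 1, 0, 0, 0, 1, 1, 1, 1, 0, 1]
(count[i] = number of elements equal to i)
Cumulative count: [0, 1, 2, 3, 3, 4, 5, 5, 5, 5, 6, 7, 8, 9, 9, 10]
Sorted: [1, 2, 3, 5, 6, 10, 11, 12, 13, 15]


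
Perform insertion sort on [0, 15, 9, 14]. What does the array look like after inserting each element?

First element 0 is already 'sorted'
Insert 15: shifted 0 elements -> [0, 15, 9, 14]
Insert 9: shifted 1 elements -> [0, 9, 15, 14]
Insert 14: shifted 1 elements -> [0, 9, 14, 15]


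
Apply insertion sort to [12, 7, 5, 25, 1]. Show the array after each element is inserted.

First element 12 is already 'sorted'
Insert 7: shifted 1 elements -> [7, 12, 5, 25, 1]
Insert 5: shifted 2 elements -> [5, 7, 12, 25, 1]
Insert 25: shifted 0 elements -> [5, 7, 12, 25, 1]
Insert 1: shifted 4 elements -> [1, 5, 7, 12, 25]


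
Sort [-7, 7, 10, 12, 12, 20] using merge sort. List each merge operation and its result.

Divide and conquer:
  Merge [7] + [10] -> [7, 10]
  Merge [-7] + [7, 10] -> [-7, 7, 10]
  Merge [12] + [20] -> [12, 20]
  Merge [12] + [12, 20] -> [12, 12, 20]
  Merge [-7, 7, 10] + [12, 12, 20] -> [-7, 7, 10, 12, 12, 20]


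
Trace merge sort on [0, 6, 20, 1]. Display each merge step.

Divide and conquer:
  Merge [0] + [6] -> [0, 6]
  Merge [20] + [1] -> [1, 20]
  Merge [0, 6] + [1, 20] -> [0, 1, 6, 20]


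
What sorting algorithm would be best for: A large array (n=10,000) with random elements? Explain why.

Best choice: Quicksort or Mergesort
Reason: Both have O(n log n) average case; quicksort has lower constant factors


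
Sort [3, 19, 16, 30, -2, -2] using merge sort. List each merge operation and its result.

Divide and conquer:
  Merge [19] + [16] -> [16, 19]
  Merge [3] + [16, 19] -> [3, 16, 19]
  Merge [-2] + [-2] -> [-2, -2]
  Merge [30] + [-2, -2] -> [-2, -2, 30]
  Merge [3, 16, 19] + [-2, -2, 30] -> [-2, -2, 3, 16, 19, 30]


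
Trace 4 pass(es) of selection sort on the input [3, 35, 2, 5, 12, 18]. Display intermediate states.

Pass 1: Select minimum 2 at index 2, swap -> [2, 35, 3, 5, 12, 18]
Pass 2: Select minimum 3 at index 2, swap -> [2, 3, 35, 5, 12, 18]
Pass 3: Select minimum 5 at index 3, swap -> [2, 3, 5, 35, 12, 18]
Pass 4: Select minimum 12 at index 4, swap -> [2, 3, 5, 12, 35, 18]


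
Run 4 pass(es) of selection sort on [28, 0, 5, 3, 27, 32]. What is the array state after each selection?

Pass 1: Select minimum 0 at index 1, swap -> [0, 28, 5, 3, 27, 32]
Pass 2: Select minimum 3 at index 3, swap -> [0, 3, 5, 28, 27, 32]
Pass 3: Select minimum 5 at index 2, swap -> [0, 3, 5, 28, 27, 32]
Pass 4: Select minimum 27 at index 4, swap -> [0, 3, 5, 27, 28, 32]


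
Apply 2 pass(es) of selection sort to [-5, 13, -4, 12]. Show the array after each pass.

Pass 1: Select minimum -5 at index 0, swap -> [-5, 13, -4, 12]
Pass 2: Select minimum -4 at index 2, swap -> [-5, -4, 13, 12]


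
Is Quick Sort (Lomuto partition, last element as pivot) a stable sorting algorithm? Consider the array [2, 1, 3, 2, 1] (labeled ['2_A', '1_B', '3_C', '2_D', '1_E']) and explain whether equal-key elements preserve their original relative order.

Trace Quick Sort on the labeled array (the key is the number; the letter only tracks identity):
  Partition indices 0..4 around pivot 1_E -> [1_B, 1_E, 3_C, 2_D, 2_A]
  Partition indices 2..4 around pivot 2_A -> [1_B, 1_E, 2_D, 2_A, 3_C]
Final order: [1_B, 1_E, 2_D, 2_A, 3_C]
Equal keys:
  value 1: originally 1_B, 1_E; after sorting 1_B, 1_E -> order preserved
  value 2: originally 2_A, 2_D; after sorting 2_D, 2_A -> order changed
Equal keys were reordered, so Quick Sort is not stable: partition swaps elements across long distances and can reorder equal keys. (One such input is enough; an unstable sort may happen to preserve order on other inputs, but it gives no guarantee.)
Answer: Not stable


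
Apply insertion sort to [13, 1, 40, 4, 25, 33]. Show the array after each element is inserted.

First element 13 is already 'sorted'
Insert 1: shifted 1 elements -> [1, 13, 40, 4, 25, 33]
Insert 40: shifted 0 elements -> [1, 13, 40, 4, 25, 33]
Insert 4: shifted 2 elements -> [1, 4, 13, 40, 25, 33]
Insert 25: shifted 1 elements -> [1, 4, 13, 25, 40, 33]
Insert 33: shifted 1 elements -> [1, 4, 13, 25, 33, 40]


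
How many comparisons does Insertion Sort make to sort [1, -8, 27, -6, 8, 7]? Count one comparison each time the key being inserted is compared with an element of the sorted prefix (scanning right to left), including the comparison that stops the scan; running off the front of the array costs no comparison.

Insert -8: 1 > -8 (shift), reached front = 1 comparison(s) -> [-8, 1, 27, -6, 8, 7]
Insert 27: 1 <= 27 (stop) = 1 comparison(s) -> [-8, 1, 27, -6, 8, 7]
Insert -6: 27 > -6 (shift), 1 > -6 (shift), -8 <= -6 (stop) = 3 comparison(s) -> [-8, -6, 1, 27, 8, 7]
Insert 8: 27 > 8 (shift), 1 <= 8 (stop) = 2 comparison(s) -> [-8, -6, 1, 8, 27, 7]
Insert 7: 27 > 7 (shift), 8 > 7 (shift), 1 <= 7 (stop) = 3 comparison(s) -> [-8, -6, 1, 7, 8, 27]
Total comparisons: 1 + 1 + 3 + 2 + 3 = 10


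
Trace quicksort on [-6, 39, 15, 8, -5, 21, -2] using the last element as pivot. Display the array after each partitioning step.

Partition 1: pivot=-2 at index 2 -> [-6, -5, -2, 8, 39, 21, 15]
Partition 2: pivot=-5 at index 1 -> [-6, -5, -2, 8, 39, 21, 15]
Partition 3: pivot=15 at index 4 -> [-6, -5, -2, 8, 15, 21, 39]
Partition 4: pivot=39 at index 6 -> [-6, -5, -2, 8, 15, 21, 39]


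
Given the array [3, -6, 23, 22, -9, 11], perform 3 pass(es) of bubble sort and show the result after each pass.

After pass 1: [-6, 3, 22, -9, 11, 23] (4 swaps)
After pass 2: [-6, 3, -9, 11, 22, 23] (2 swaps)
After pass 3: [-6, -9, 3, 11, 22, 23] (1 swaps)
Total swaps: 7


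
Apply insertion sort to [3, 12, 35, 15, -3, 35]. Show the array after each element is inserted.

First element 3 is already 'sorted'
Insert 12: shifted 0 elements -> [3, 12, 35, 15, -3, 35]
Insert 35: shifted 0 elements -> [3, 12, 35, 15, -3, 35]
Insert 15: shifted 1 elements -> [3, 12, 15, 35, -3, 35]
Insert -3: shifted 4 elements -> [-3, 3, 12, 15, 35, 35]
Insert 35: shifted 0 elements -> [-3, 3, 12, 15, 35, 35]


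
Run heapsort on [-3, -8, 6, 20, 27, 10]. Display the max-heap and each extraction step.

Build heap: [27, 20, 10, -3, -8, 6]
Extract 27: [20, 6, 10, -3, -8, 27]
Extract 20: [10, 6, -8, -3, 20, 27]
Extract 10: [6, -3, -8, 10, 20, 27]
Extract 6: [-3, -8, 6, 10, 20, 27]
Extract -3: [-8, -3, 6, 10, 20, 27]


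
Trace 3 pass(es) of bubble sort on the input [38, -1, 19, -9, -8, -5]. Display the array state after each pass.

After pass 1: [-1, 19, -9, -8, -5, 38] (5 swaps)
After pass 2: [-1, -9, -8, -5, 19, 38] (3 swaps)
After pass 3: [-9, -8, -5, -1, 19, 38] (3 swaps)
Total swaps: 11


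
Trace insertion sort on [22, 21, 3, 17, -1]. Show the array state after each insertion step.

First element 22 is already 'sorted'
Insert 21: shifted 1 elements -> [21, 22, 3, 17, -1]
Insert 3: shifted 2 elements -> [3, 21, 22, 17, -1]
Insert 17: shifted 2 elements -> [3, 17, 21, 22, -1]
Insert -1: shifted 4 elements -> [-1, 3, 17, 21, 22]


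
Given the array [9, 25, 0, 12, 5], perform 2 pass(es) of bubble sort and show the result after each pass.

After pass 1: [9, 0, 12, 5, 25] (3 swaps)
After pass 2: [0, 9, 5, 12, 25] (2 swaps)
Total swaps: 5


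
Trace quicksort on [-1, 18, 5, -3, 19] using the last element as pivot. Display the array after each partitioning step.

Partition 1: pivot=19 at index 4 -> [-1, 18, 5, -3, 19]
Partition 2: pivot=-3 at index 0 -> [-3, 18, 5, -1, 19]
Partition 3: pivot=-1 at index 1 -> [-3, -1, 5, 18, 19]
Partition 4: pivot=18 at index 3 -> [-3, -1, 5, 18, 19]


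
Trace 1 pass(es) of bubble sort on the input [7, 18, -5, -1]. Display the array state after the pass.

After pass 1: [7, -5, -1, 18] (2 swaps)
Total swaps: 2


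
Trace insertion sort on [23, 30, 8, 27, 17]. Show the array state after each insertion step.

First element 23 is already 'sorted'
Insert 30: shifted 0 elements -> [23, 30, 8, 27, 17]
Insert 8: shifted 2 elements -> [8, 23, 30, 27, 17]
Insert 27: shifted 1 elements -> [8, 23, 27, 30, 17]
Insert 17: shifted 3 elements -> [8, 17, 23, 27, 30]


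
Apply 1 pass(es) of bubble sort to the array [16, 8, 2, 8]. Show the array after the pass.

After pass 1: [8, 2, 8, 16] (3 swaps)
Total swaps: 3


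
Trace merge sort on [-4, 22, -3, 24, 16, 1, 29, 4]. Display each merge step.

Divide and conquer:
  Merge [-4] + [22] -> [-4, 22]
  Merge [-3] + [24] -> [-3, 24]
  Merge [-4, 22] + [-3, 24] -> [-4, -3, 22, 24]
  Merge [16] + [1] -> [1, 16]
  Merge [29] + [4] -> [4, 29]
  Merge [1, 16] + [4, 29] -> [1, 4, 16, 29]
  Merge [-4, -3, 22, 24] + [1, 4, 16, 29] -> [-4, -3, 1, 4, 16, 22, 24, 29]


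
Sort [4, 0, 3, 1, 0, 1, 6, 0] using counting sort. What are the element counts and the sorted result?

Count array: [3, 2, 0, 1, 1, 0, 1]
(count[i] = number of elements equal to i)
Cumulative count: [3, 5, 5, 6, 7, 7, 8]
Sorted: [0, 0, 0, 1, 1, 3, 4, 6]


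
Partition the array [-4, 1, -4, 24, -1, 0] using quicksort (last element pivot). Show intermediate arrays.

Partition 1: pivot=0 at index 3 -> [-4, -4, -1, 0, 1, 24]
Partition 2: pivot=-1 at index 2 -> [-4, -4, -1, 0, 1, 24]
Partition 3: pivot=-4 at index 1 -> [-4, -4, -1, 0, 1, 24]
Partition 4: pivot=24 at index 5 -> [-4, -4, -1, 0, 1, 24]


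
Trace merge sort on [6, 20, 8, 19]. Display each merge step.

Divide and conquer:
  Merge [6] + [20] -> [6, 20]
  Merge [8] + [19] -> [8, 19]
  Merge [6, 20] + [8, 19] -> [6, 8, 19, 20]


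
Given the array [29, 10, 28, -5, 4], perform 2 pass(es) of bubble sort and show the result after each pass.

After pass 1: [10, 28, -5, 4, 29] (4 swaps)
After pass 2: [10, -5, 4, 28, 29] (2 swaps)
Total swaps: 6


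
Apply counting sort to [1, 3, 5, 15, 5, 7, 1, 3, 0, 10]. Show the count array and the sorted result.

Count array: [1, 2, 0, 2, 0, 2, 0, 1, 0, 0, 1, 0, 0, 0, 0, 1]
(count[i] = number of elements equal to i)
Cumulative count: [1, 3, 3, 5, 5, 7, 7, 8, 8, 8, 9, 9, 9, 9, 9, 10]
Sorted: [0, 1, 1, 3, 3, 5, 5, 7, 10, 15]


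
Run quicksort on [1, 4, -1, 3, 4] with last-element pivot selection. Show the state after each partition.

Partition 1: pivot=4 at index 4 -> [1, 4, -1, 3, 4]
Partition 2: pivot=3 at index 2 -> [1, -1, 3, 4, 4]
Partition 3: pivot=-1 at index 0 -> [-1, 1, 3, 4, 4]


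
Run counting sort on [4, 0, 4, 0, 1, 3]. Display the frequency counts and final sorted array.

Count array: [2, 1, 0, 1, 2]
(count[i] = number of elements equal to i)
Cumulative count: [2, 3, 3, 4, 6]
Sorted: [0, 0, 1, 3, 4, 4]


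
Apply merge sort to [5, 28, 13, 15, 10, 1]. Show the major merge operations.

Divide and conquer:
  Merge [28] + [13] -> [13, 28]
  Merge [5] + [13, 28] -> [5, 13, 28]
  Merge [10] + [1] -> [1, 10]
  Merge [15] + [1, 10] -> [1, 10, 15]
  Merge [5, 13, 28] + [1, 10, 15] -> [1, 5, 10, 13, 15, 28]


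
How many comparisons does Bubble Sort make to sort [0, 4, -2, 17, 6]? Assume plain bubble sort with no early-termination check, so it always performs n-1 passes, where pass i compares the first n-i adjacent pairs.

Pass 1: compare adjacent pairs (0,1)..(3,4) = 4 comparison(s), 2 swap(s) -> [0, -2, 4, 6, 17]
Pass 2: compare adjacent pairs (0,1)..(2,3) = 3 comparison(s), 1 swap(s) -> [-2, 0, 4, 6, 17]
Pass 3: compare adjacent pairs (0,1)..(1,2) = 2 comparison(s), 0 swap(s) -> [-2, 0, 4, 6, 17]
Pass 4: compare adjacent pairs (0,1)..(0,1) = 1 comparison(s), 0 swap(s) -> [-2, 0, 4, 6, 17]
Total comparisons: 4 + 3 + 2 + 1 = 10


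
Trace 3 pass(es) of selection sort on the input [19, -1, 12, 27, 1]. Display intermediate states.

Pass 1: Select minimum -1 at index 1, swap -> [-1, 19, 12, 27, 1]
Pass 2: Select minimum 1 at index 4, swap -> [-1, 1, 12, 27, 19]
Pass 3: Select minimum 12 at index 2, swap -> [-1, 1, 12, 27, 19]


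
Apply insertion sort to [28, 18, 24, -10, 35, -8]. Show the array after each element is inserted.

First element 28 is already 'sorted'
Insert 18: shifted 1 elements -> [18, 28, 24, -10, 35, -8]
Insert 24: shifted 1 elements -> [18, 24, 28, -10, 35, -8]
Insert -10: shifted 3 elements -> [-10, 18, 24, 28, 35, -8]
Insert 35: shifted 0 elements -> [-10, 18, 24, 28, 35, -8]
Insert -8: shifted 4 elements -> [-10, -8, 18, 24, 28, 35]


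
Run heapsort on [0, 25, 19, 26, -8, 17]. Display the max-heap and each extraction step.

Build heap: [26, 25, 19, 0, -8, 17]
Extract 26: [25, 17, 19, 0, -8, 26]
Extract 25: [19, 17, -8, 0, 25, 26]
Extract 19: [17, 0, -8, 19, 25, 26]
Extract 17: [0, -8, 17, 19, 25, 26]
Extract 0: [-8, 0, 17, 19, 25, 26]


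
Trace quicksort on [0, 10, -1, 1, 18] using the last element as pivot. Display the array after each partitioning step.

Partition 1: pivot=18 at index 4 -> [0, 10, -1, 1, 18]
Partition 2: pivot=1 at index 2 -> [0, -1, 1, 10, 18]
Partition 3: pivot=-1 at index 0 -> [-1, 0, 1, 10, 18]


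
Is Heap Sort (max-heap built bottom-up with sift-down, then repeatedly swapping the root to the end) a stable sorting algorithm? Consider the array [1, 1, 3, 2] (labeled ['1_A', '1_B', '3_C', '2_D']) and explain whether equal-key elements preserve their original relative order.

Trace Heap Sort on the labeled array (the key is the number; the letter only tracks identity):
  Build max-heap: [3_C, 2_D, 1_A, 1_B]
  Swap root 3_C to index 3, re-heapify first 3 -> [2_D, 1_B, 1_A, 3_C]
  Swap root 2_D to index 2, re-heapify first 2 -> [1_A, 1_B, 2_D, 3_C]
  Swap root 1_A to index 1, re-heapify first 1 -> [1_B, 1_A, 2_D, 3_C]
Final order: [1_B, 1_A, 2_D, 3_C]
Equal keys:
  value 1: originally 1_A, 1_B; after sorting 1_B, 1_A -> order changed
Equal keys were reordered, so Heap Sort is not stable: heap construction and root-to-end swaps move elements without regard to the original order of equal keys. (One such input is enough; an unstable sort may happen to preserve order on other inputs, but it gives no guarantee.)
Answer: Not stable


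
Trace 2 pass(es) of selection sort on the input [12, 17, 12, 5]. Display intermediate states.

Pass 1: Select minimum 5 at index 3, swap -> [5, 17, 12, 12]
Pass 2: Select minimum 12 at index 2, swap -> [5, 12, 17, 12]


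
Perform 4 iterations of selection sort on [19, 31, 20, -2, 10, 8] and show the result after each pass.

Pass 1: Select minimum -2 at index 3, swap -> [-2, 31, 20, 19, 10, 8]
Pass 2: Select minimum 8 at index 5, swap -> [-2, 8, 20, 19, 10, 31]
Pass 3: Select minimum 10 at index 4, swap -> [-2, 8, 10, 19, 20, 31]
Pass 4: Select minimum 19 at index 3, swap -> [-2, 8, 10, 19, 20, 31]


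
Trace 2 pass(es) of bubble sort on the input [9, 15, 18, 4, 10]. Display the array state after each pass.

After pass 1: [9, 15, 4, 10, 18] (2 swaps)
After pass 2: [9, 4, 10, 15, 18] (2 swaps)
Total swaps: 4


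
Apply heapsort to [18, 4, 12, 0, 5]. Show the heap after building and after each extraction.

Build heap: [18, 5, 12, 0, 4]
Extract 18: [12, 5, 4, 0, 18]
Extract 12: [5, 0, 4, 12, 18]
Extract 5: [4, 0, 5, 12, 18]
Extract 4: [0, 4, 5, 12, 18]


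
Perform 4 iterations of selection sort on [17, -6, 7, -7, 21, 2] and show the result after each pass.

Pass 1: Select minimum -7 at index 3, swap -> [-7, -6, 7, 17, 21, 2]
Pass 2: Select minimum -6 at index 1, swap -> [-7, -6, 7, 17, 21, 2]
Pass 3: Select minimum 2 at index 5, swap -> [-7, -6, 2, 17, 21, 7]
Pass 4: Select minimum 7 at index 5, swap -> [-7, -6, 2, 7, 21, 17]


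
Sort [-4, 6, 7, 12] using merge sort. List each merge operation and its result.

Divide and conquer:
  Merge [-4] + [6] -> [-4, 6]
  Merge [7] + [12] -> [7, 12]
  Merge [-4, 6] + [7, 12] -> [-4, 6, 7, 12]


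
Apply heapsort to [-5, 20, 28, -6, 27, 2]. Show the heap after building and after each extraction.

Build heap: [28, 27, 2, -6, 20, -5]
Extract 28: [27, 20, 2, -6, -5, 28]
Extract 27: [20, -5, 2, -6, 27, 28]
Extract 20: [2, -5, -6, 20, 27, 28]
Extract 2: [-5, -6, 2, 20, 27, 28]
Extract -5: [-6, -5, 2, 20, 27, 28]


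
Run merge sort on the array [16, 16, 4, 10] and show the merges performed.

Divide and conquer:
  Merge [16] + [16] -> [16, 16]
  Merge [4] + [10] -> [4, 10]
  Merge [16, 16] + [4, 10] -> [4, 10, 16, 16]


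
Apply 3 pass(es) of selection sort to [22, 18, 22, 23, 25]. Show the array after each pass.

Pass 1: Select minimum 18 at index 1, swap -> [18, 22, 22, 23, 25]
Pass 2: Select minimum 22 at index 1, swap -> [18, 22, 22, 23, 25]
Pass 3: Select minimum 22 at index 2, swap -> [18, 22, 22, 23, 25]


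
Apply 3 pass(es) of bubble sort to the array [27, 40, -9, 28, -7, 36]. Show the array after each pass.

After pass 1: [27, -9, 28, -7, 36, 40] (4 swaps)
After pass 2: [-9, 27, -7, 28, 36, 40] (2 swaps)
After pass 3: [-9, -7, 27, 28, 36, 40] (1 swaps)
Total swaps: 7


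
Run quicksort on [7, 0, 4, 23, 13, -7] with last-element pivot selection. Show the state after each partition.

Partition 1: pivot=-7 at index 0 -> [-7, 0, 4, 23, 13, 7]
Partition 2: pivot=7 at index 3 -> [-7, 0, 4, 7, 13, 23]
Partition 3: pivot=4 at index 2 -> [-7, 0, 4, 7, 13, 23]
Partition 4: pivot=23 at index 5 -> [-7, 0, 4, 7, 13, 23]


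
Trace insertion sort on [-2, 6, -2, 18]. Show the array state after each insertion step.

First element -2 is already 'sorted'
Insert 6: shifted 0 elements -> [-2, 6, -2, 18]
Insert -2: shifted 1 elements -> [-2, -2, 6, 18]
Insert 18: shifted 0 elements -> [-2, -2, 6, 18]


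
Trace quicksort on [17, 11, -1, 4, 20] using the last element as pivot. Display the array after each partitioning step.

Partition 1: pivot=20 at index 4 -> [17, 11, -1, 4, 20]
Partition 2: pivot=4 at index 1 -> [-1, 4, 17, 11, 20]
Partition 3: pivot=11 at index 2 -> [-1, 4, 11, 17, 20]


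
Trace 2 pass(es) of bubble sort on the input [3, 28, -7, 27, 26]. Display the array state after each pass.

After pass 1: [3, -7, 27, 26, 28] (3 swaps)
After pass 2: [-7, 3, 26, 27, 28] (2 swaps)
Total swaps: 5


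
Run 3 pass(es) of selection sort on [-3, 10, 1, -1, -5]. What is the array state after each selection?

Pass 1: Select minimum -5 at index 4, swap -> [-5, 10, 1, -1, -3]
Pass 2: Select minimum -3 at index 4, swap -> [-5, -3, 1, -1, 10]
Pass 3: Select minimum -1 at index 3, swap -> [-5, -3, -1, 1, 10]


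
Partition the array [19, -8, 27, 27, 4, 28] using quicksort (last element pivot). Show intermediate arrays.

Partition 1: pivot=28 at index 5 -> [19, -8, 27, 27, 4, 28]
Partition 2: pivot=4 at index 1 -> [-8, 4, 27, 27, 19, 28]
Partition 3: pivot=19 at index 2 -> [-8, 4, 19, 27, 27, 28]
Partition 4: pivot=27 at index 4 -> [-8, 4, 19, 27, 27, 28]


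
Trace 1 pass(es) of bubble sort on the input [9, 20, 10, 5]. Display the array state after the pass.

After pass 1: [9, 10, 5, 20] (2 swaps)
Total swaps: 2


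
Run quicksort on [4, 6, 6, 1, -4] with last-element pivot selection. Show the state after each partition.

Partition 1: pivot=-4 at index 0 -> [-4, 6, 6, 1, 4]
Partition 2: pivot=4 at index 2 -> [-4, 1, 4, 6, 6]
Partition 3: pivot=6 at index 4 -> [-4, 1, 4, 6, 6]


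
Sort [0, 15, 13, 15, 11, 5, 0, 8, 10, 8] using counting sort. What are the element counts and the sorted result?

Count array: [2, 0, 0, 0, 0, 1, 0, 0, 2, 0, 1, 1, 0, 1, 0, 2]
(count[i] = number of elements equal to i)
Cumulative count: [2, 2, 2, 2, 2, 3, 3, 3, 5, 5, 6, 7, 7, 8, 8, 10]
Sorted: [0, 0, 5, 8, 8, 10, 11, 13, 15, 15]


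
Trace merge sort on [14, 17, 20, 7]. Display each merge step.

Divide and conquer:
  Merge [14] + [17] -> [14, 17]
  Merge [20] + [7] -> [7, 20]
  Merge [14, 17] + [7, 20] -> [7, 14, 17, 20]


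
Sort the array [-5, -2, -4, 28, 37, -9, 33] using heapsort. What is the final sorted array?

Build heap: [37, 28, 33, -5, -2, -9, -4]
Extract 37: [33, 28, -4, -5, -2, -9, 37]
Extract 33: [28, -2, -4, -5, -9, 33, 37]
Extract 28: [-2, -5, -4, -9, 28, 33, 37]
Extract -2: [-4, -5, -9, -2, 28, 33, 37]
Extract -4: [-5, -9, -4, -2, 28, 33, 37]
Extract -5: [-9, -5, -4, -2, 28, 33, 37]


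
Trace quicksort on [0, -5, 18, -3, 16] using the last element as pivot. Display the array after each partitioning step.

Partition 1: pivot=16 at index 3 -> [0, -5, -3, 16, 18]
Partition 2: pivot=-3 at index 1 -> [-5, -3, 0, 16, 18]


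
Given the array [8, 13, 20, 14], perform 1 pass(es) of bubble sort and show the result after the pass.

After pass 1: [8, 13, 14, 20] (1 swaps)
Total swaps: 1


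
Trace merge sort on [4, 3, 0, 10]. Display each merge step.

Divide and conquer:
  Merge [4] + [3] -> [3, 4]
  Merge [0] + [10] -> [0, 10]
  Merge [3, 4] + [0, 10] -> [0, 3, 4, 10]


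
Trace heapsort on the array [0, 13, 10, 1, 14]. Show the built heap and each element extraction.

Build heap: [14, 13, 10, 1, 0]
Extract 14: [13, 1, 10, 0, 14]
Extract 13: [10, 1, 0, 13, 14]
Extract 10: [1, 0, 10, 13, 14]
Extract 1: [0, 1, 10, 13, 14]


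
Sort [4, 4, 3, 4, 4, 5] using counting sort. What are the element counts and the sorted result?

Count array: [0, 0, 0, 1, 4, 1]
(count[i] = number of elements equal to i)
Cumulative count: [0, 0, 0, 1, 5, 6]
Sorted: [3, 4, 4, 4, 4, 5]


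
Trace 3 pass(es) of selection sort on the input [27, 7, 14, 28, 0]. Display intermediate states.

Pass 1: Select minimum 0 at index 4, swap -> [0, 7, 14, 28, 27]
Pass 2: Select minimum 7 at index 1, swap -> [0, 7, 14, 28, 27]
Pass 3: Select minimum 14 at index 2, swap -> [0, 7, 14, 28, 27]


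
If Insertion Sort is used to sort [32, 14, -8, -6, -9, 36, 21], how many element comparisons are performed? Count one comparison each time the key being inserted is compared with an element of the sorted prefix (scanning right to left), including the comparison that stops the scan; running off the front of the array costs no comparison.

Insert 14: 32 > 14 (shift), reached front = 1 comparison(s) -> [14, 32, -8, -6, -9, 36, 21]
Insert -8: 32 > -8 (shift), 14 > -8 (shift), reached front = 2 comparison(s) -> [-8, 14, 32, -6, -9, 36, 21]
Insert -6: 32 > -6 (shift), 14 > -6 (shift), -8 <= -6 (stop) = 3 comparison(s) -> [-8, -6, 14, 32, -9, 36, 21]
Insert -9: 32 > -9 (shift), 14 > -9 (shift), -6 > -9 (shift), -8 > -9 (shift), reached front = 4 comparison(s) -> [-9, -8, -6, 14, 32, 36, 21]
Insert 36: 32 <= 36 (stop) = 1 comparison(s) -> [-9, -8, -6, 14, 32, 36, 21]
Insert 21: 36 > 21 (shift), 32 > 21 (shift), 14 <= 21 (stop) = 3 comparison(s) -> [-9, -8, -6, 14, 21, 32, 36]
Total comparisons: 1 + 2 + 3 + 4 + 1 + 3 = 14


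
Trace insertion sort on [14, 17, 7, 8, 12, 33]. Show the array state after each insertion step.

First element 14 is already 'sorted'
Insert 17: shifted 0 elements -> [14, 17, 7, 8, 12, 33]
Insert 7: shifted 2 elements -> [7, 14, 17, 8, 12, 33]
Insert 8: shifted 2 elements -> [7, 8, 14, 17, 12, 33]
Insert 12: shifted 2 elements -> [7, 8, 12, 14, 17, 33]
Insert 33: shifted 0 elements -> [7, 8, 12, 14, 17, 33]


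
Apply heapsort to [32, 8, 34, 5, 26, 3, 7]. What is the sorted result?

Build heap: [34, 26, 32, 5, 8, 3, 7]
Extract 34: [32, 26, 7, 5, 8, 3, 34]
Extract 32: [26, 8, 7, 5, 3, 32, 34]
Extract 26: [8, 5, 7, 3, 26, 32, 34]
Extract 8: [7, 5, 3, 8, 26, 32, 34]
Extract 7: [5, 3, 7, 8, 26, 32, 34]
Extract 5: [3, 5, 7, 8, 26, 32, 34]


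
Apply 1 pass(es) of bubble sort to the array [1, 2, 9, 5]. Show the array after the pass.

After pass 1: [1, 2, 5, 9] (1 swaps)
Total swaps: 1


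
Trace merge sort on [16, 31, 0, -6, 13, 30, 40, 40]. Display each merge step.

Divide and conquer:
  Merge [16] + [31] -> [16, 31]
  Merge [0] + [-6] -> [-6, 0]
  Merge [16, 31] + [-6, 0] -> [-6, 0, 16, 31]
  Merge [13] + [30] -> [13, 30]
  Merge [40] + [40] -> [40, 40]
  Merge [13, 30] + [40, 40] -> [13, 30, 40, 40]
  Merge [-6, 0, 16, 31] + [13, 30, 40, 40] -> [-6, 0, 13, 16, 30, 31, 40, 40]


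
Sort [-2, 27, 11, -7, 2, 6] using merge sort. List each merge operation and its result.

Divide and conquer:
  Merge [27] + [11] -> [11, 27]
  Merge [-2] + [11, 27] -> [-2, 11, 27]
  Merge [2] + [6] -> [2, 6]
  Merge [-7] + [2, 6] -> [-7, 2, 6]
  Merge [-2, 11, 27] + [-7, 2, 6] -> [-7, -2, 2, 6, 11, 27]


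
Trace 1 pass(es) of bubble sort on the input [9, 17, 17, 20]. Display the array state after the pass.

After pass 1: [9, 17, 17, 20] (0 swaps)
Total swaps: 0


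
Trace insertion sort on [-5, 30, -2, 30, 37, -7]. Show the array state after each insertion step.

First element -5 is already 'sorted'
Insert 30: shifted 0 elements -> [-5, 30, -2, 30, 37, -7]
Insert -2: shifted 1 elements -> [-5, -2, 30, 30, 37, -7]
Insert 30: shifted 0 elements -> [-5, -2, 30, 30, 37, -7]
Insert 37: shifted 0 elements -> [-5, -2, 30, 30, 37, -7]
Insert -7: shifted 5 elements -> [-7, -5, -2, 30, 30, 37]


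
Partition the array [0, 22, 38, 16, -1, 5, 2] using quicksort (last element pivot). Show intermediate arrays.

Partition 1: pivot=2 at index 2 -> [0, -1, 2, 16, 22, 5, 38]
Partition 2: pivot=-1 at index 0 -> [-1, 0, 2, 16, 22, 5, 38]
Partition 3: pivot=38 at index 6 -> [-1, 0, 2, 16, 22, 5, 38]
Partition 4: pivot=5 at index 3 -> [-1, 0, 2, 5, 22, 16, 38]
Partition 5: pivot=16 at index 4 -> [-1, 0, 2, 5, 16, 22, 38]


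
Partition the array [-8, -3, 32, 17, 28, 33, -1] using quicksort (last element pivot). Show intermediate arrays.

Partition 1: pivot=-1 at index 2 -> [-8, -3, -1, 17, 28, 33, 32]
Partition 2: pivot=-3 at index 1 -> [-8, -3, -1, 17, 28, 33, 32]
Partition 3: pivot=32 at index 5 -> [-8, -3, -1, 17, 28, 32, 33]
Partition 4: pivot=28 at index 4 -> [-8, -3, -1, 17, 28, 32, 33]


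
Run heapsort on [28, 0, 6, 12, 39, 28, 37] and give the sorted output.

Build heap: [39, 28, 37, 12, 0, 28, 6]
Extract 39: [37, 28, 28, 12, 0, 6, 39]
Extract 37: [28, 12, 28, 6, 0, 37, 39]
Extract 28: [28, 12, 0, 6, 28, 37, 39]
Extract 28: [12, 6, 0, 28, 28, 37, 39]
Extract 12: [6, 0, 12, 28, 28, 37, 39]
Extract 6: [0, 6, 12, 28, 28, 37, 39]


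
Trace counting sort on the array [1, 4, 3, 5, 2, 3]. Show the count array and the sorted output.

Count array: [0, 1, 1, 2, 1, 1]
(count[i] = number of elements equal to i)
Cumulative count: [0, 1, 2, 4, 5, 6]
Sorted: [1, 2, 3, 3, 4, 5]


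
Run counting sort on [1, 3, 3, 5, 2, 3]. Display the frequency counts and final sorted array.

Count array: [0, 1, 1, 3, 0, 1]
(count[i] = number of elements equal to i)
Cumulative count: [0, 1, 2, 5, 5, 6]
Sorted: [1, 2, 3, 3, 3, 5]


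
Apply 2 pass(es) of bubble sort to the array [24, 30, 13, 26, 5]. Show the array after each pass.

After pass 1: [24, 13, 26, 5, 30] (3 swaps)
After pass 2: [13, 24, 5, 26, 30] (2 swaps)
Total swaps: 5


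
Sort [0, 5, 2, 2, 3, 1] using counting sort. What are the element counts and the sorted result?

Count array: [1, 1, 2, 1, 0, 1]
(count[i] = number of elements equal to i)
Cumulative count: [1, 2, 4, 5, 5, 6]
Sorted: [0, 1, 2, 2, 3, 5]


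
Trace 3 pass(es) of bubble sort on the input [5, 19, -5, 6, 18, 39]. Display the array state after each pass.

After pass 1: [5, -5, 6, 18, 19, 39] (3 swaps)
After pass 2: [-5, 5, 6, 18, 19, 39] (1 swaps)
After pass 3: [-5, 5, 6, 18, 19, 39] (0 swaps)
Total swaps: 4


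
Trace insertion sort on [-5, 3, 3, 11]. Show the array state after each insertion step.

First element -5 is already 'sorted'
Insert 3: shifted 0 elements -> [-5, 3, 3, 11]
Insert 3: shifted 0 elements -> [-5, 3, 3, 11]
Insert 11: shifted 0 elements -> [-5, 3, 3, 11]


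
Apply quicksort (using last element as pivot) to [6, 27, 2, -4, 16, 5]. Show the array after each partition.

Partition 1: pivot=5 at index 2 -> [2, -4, 5, 27, 16, 6]
Partition 2: pivot=-4 at index 0 -> [-4, 2, 5, 27, 16, 6]
Partition 3: pivot=6 at index 3 -> [-4, 2, 5, 6, 16, 27]
Partition 4: pivot=27 at index 5 -> [-4, 2, 5, 6, 16, 27]


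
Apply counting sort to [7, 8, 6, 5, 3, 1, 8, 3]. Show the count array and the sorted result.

Count array: [0, 1, 0, 2, 0, 1, 1, 1, 2]
(count[i] = number of elements equal to i)
Cumulative count: [0, 1, 1, 3, 3, 4, 5, 6, 8]
Sorted: [1, 3, 3, 5, 6, 7, 8, 8]


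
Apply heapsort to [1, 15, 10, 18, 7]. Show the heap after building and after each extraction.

Build heap: [18, 15, 10, 1, 7]
Extract 18: [15, 7, 10, 1, 18]
Extract 15: [10, 7, 1, 15, 18]
Extract 10: [7, 1, 10, 15, 18]
Extract 7: [1, 7, 10, 15, 18]


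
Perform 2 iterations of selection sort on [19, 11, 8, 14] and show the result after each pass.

Pass 1: Select minimum 8 at index 2, swap -> [8, 11, 19, 14]
Pass 2: Select minimum 11 at index 1, swap -> [8, 11, 19, 14]


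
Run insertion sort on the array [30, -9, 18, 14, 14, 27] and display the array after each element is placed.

First element 30 is already 'sorted'
Insert -9: shifted 1 elements -> [-9, 30, 18, 14, 14, 27]
Insert 18: shifted 1 elements -> [-9, 18, 30, 14, 14, 27]
Insert 14: shifted 2 elements -> [-9, 14, 18, 30, 14, 27]
Insert 14: shifted 2 elements -> [-9, 14, 14, 18, 30, 27]
Insert 27: shifted 1 elements -> [-9, 14, 14, 18, 27, 30]


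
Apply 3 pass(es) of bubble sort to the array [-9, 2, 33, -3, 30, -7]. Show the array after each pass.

After pass 1: [-9, 2, -3, 30, -7, 33] (3 swaps)
After pass 2: [-9, -3, 2, -7, 30, 33] (2 swaps)
After pass 3: [-9, -3, -7, 2, 30, 33] (1 swaps)
Total swaps: 6


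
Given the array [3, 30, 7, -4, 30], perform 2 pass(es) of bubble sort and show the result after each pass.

After pass 1: [3, 7, -4, 30, 30] (2 swaps)
After pass 2: [3, -4, 7, 30, 30] (1 swaps)
Total swaps: 3


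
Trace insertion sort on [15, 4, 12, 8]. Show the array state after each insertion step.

First element 15 is already 'sorted'
Insert 4: shifted 1 elements -> [4, 15, 12, 8]
Insert 12: shifted 1 elements -> [4, 12, 15, 8]
Insert 8: shifted 2 elements -> [4, 8, 12, 15]


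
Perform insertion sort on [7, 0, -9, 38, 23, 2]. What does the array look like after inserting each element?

First element 7 is already 'sorted'
Insert 0: shifted 1 elements -> [0, 7, -9, 38, 23, 2]
Insert -9: shifted 2 elements -> [-9, 0, 7, 38, 23, 2]
Insert 38: shifted 0 elements -> [-9, 0, 7, 38, 23, 2]
Insert 23: shifted 1 elements -> [-9, 0, 7, 23, 38, 2]
Insert 2: shifted 3 elements -> [-9, 0, 2, 7, 23, 38]


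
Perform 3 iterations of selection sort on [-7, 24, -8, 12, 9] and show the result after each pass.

Pass 1: Select minimum -8 at index 2, swap -> [-8, 24, -7, 12, 9]
Pass 2: Select minimum -7 at index 2, swap -> [-8, -7, 24, 12, 9]
Pass 3: Select minimum 9 at index 4, swap -> [-8, -7, 9, 12, 24]


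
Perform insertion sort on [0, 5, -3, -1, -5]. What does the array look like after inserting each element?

First element 0 is already 'sorted'
Insert 5: shifted 0 elements -> [0, 5, -3, -1, -5]
Insert -3: shifted 2 elements -> [-3, 0, 5, -1, -5]
Insert -1: shifted 2 elements -> [-3, -1, 0, 5, -5]
Insert -5: shifted 4 elements -> [-5, -3, -1, 0, 5]
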